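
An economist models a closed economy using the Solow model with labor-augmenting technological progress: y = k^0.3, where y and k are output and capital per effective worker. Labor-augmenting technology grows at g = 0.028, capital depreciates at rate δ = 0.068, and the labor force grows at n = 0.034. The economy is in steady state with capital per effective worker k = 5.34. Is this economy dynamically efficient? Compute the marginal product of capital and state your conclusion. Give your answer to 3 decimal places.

Capital per effective worker breaks even when investment replaces (n + g + δ)·k; here n + g + δ = 0.13.
MPK = 0.3·k^(0.3−1) = 0.3·5.34^(-0.7) ≈ 0.0929.
MPK < 0.13, so the economy is dynamically inefficient (over-saving).

dynamically inefficient; MPK ≈ 0.093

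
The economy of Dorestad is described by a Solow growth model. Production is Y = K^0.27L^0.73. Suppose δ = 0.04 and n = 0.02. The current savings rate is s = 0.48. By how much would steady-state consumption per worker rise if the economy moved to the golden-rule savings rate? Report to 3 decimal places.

n + δ = 0.02 + 0.04 = 0.06.
Current steady state (s = 0.48): k* = (0.48/0.06)^(1/0.73) ≈ 17.2627, y* = 17.2627^0.27 ≈ 2.1578, c* = (1−0.48)·2.1578 ≈ 1.1221.
Golden rule sets MPK = n+δ: 0.27·k^(0.27−1) = 0.06, so k_gold = (0.27/0.06)^(1/0.73) ≈ 7.8490.
y_gold = 7.8490^0.27 ≈ 1.7442, c_gold = y_gold − 0.06·k_gold ≈ 1.2733.
Gain: Δc = 1.2733 − 1.1221 ≈ 0.1512.

Δc ≈ 0.151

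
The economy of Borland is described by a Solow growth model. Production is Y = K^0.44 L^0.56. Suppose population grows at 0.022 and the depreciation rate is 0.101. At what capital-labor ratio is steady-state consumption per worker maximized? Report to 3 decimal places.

k_gold ≈ 9.738

Break-even investment rate: n + δ = 0.022 + 0.101 = 0.123.
Setting f'(k) = n+δ gives 0.44·k^(0.44−1) = 0.123, hence k_gold = (0.44/0.123)^(1/0.56) ≈ 9.7382.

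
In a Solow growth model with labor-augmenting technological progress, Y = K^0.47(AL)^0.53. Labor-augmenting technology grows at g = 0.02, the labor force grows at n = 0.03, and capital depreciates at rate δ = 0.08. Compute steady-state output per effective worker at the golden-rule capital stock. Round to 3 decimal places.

The effective depreciation rate is n + g + δ = 0.03 + 0.02 + 0.08 = 0.13.
Maximizing c = f(k) − (n+g+δ)·k gives f'(k) = n+g+δ, i.e. 0.47·k^(0.47−1) = 0.13, so k_gold = (0.47/0.13)^(1/0.53) ≈ 11.3011.
Output: y_gold = k_gold^0.47 = 11.3011^0.47 ≈ 3.1258.

y_gold ≈ 3.126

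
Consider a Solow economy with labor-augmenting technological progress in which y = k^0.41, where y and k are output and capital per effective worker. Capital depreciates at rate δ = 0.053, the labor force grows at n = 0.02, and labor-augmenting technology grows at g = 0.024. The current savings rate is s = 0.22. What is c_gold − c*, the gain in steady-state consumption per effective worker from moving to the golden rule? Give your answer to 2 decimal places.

Capital per effective worker breaks even when investment replaces (n + g + δ)·k; here n + g + δ = 0.097.
Current steady state (s = 0.22): k* = (0.22/0.097)^(1/0.59) ≈ 4.0068, y* = 4.0068^0.41 ≈ 1.7666, c* = (1−0.22)·1.7666 ≈ 1.3780.
Golden rule sets MPK = n+g+δ: 0.41·k^(0.41−1) = 0.097, so k_gold = (0.41/0.097)^(1/0.59) ≈ 11.5090.
y_gold = 11.5090^0.41 ≈ 2.7229, c_gold = y_gold − 0.097·k_gold ≈ 1.6065.
Gain: Δc = 1.6065 − 1.3780 ≈ 0.2285.

Δc ≈ 0.23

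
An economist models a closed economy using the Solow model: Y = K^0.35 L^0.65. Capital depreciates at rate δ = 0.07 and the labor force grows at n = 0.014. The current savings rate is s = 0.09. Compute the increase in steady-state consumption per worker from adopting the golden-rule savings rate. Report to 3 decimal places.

Δc ≈ 0.457

The effective depreciation rate is n + δ = 0.014 + 0.07 = 0.084.
Current steady state (s = 0.09): k* = (0.09/0.084)^(1/0.65) ≈ 1.1120, y* = 1.1120^0.35 ≈ 1.0378, c* = (1−0.09)·1.0378 ≈ 0.9444.
At the golden rule the marginal product of capital equals n+δ: 0.35·k^(0.35−1) = 0.084. Solving, k_gold = (0.35/0.084)^(1/0.65) ≈ 8.9851.
y_gold = 8.9851^0.35 ≈ 2.1564, c_gold = y_gold − 0.084·k_gold ≈ 1.4017.
Gain: Δc = 1.4017 − 0.9444 ≈ 0.4572.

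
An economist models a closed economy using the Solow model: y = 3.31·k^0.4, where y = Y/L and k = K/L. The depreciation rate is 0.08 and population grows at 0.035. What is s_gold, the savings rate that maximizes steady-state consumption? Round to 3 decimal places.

Capital per worker breaks even when investment replaces (n + δ)·k; here n + δ = 0.115.
At the golden rule MPK = n+δ, and in any Cobb-Douglas steady state s = (n+δ)·k/y = MPK·k/y = capital's share 0.4.

s_gold = 0.400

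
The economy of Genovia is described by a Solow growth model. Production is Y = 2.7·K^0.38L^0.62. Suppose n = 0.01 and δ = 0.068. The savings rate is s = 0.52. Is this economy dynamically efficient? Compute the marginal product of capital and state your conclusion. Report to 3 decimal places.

n + δ = 0.01 + 0.068 = 0.078.
Steady-state k*: s·A·k^0.38 = 0.078·k gives k* = (0.52·2.7/0.078)^(1/0.62) ≈ 105.8359.
MPK = 0.38·2.7·105.8359^(-0.62) ≈ 0.0570.
MPK < n+δ = 0.078, so the economy is dynamically inefficient (over-saving).

dynamically inefficient; MPK ≈ 0.057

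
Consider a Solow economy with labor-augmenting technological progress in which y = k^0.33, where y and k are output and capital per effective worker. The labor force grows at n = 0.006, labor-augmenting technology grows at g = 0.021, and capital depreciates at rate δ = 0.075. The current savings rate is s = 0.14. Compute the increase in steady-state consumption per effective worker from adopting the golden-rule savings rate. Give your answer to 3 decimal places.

n + g + δ = 0.006 + 0.021 + 0.075 = 0.102.
Current steady state (s = 0.14): k* = (0.14/0.102)^(1/0.67) ≈ 1.6042, y* = 1.6042^0.33 ≈ 1.1688, c* = (1−0.14)·1.1688 ≈ 1.0052.
Golden rule sets MPK = n+g+δ: 0.33·k^(0.33−1) = 0.102, so k_gold = (0.33/0.102)^(1/0.67) ≈ 5.7685.
y_gold = 5.7685^0.33 ≈ 1.7830, c_gold = y_gold − 0.102·k_gold ≈ 1.1946.
Gain: Δc = 1.1946 − 1.0052 ≈ 0.1894.

Δc ≈ 0.189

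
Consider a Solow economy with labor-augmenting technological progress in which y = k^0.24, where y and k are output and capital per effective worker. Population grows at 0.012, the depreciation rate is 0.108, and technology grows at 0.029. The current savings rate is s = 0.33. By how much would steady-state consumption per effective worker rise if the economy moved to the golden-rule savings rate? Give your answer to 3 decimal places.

Δc ≈ 0.022

Capital per effective worker breaks even when investment replaces (n + g + δ)·k; here n + g + δ = 0.149.
Current steady state (s = 0.33): k* = (0.33/0.149)^(1/0.76) ≈ 2.8469, y* = 2.8469^0.24 ≈ 1.2854, c* = (1−0.33)·1.2854 ≈ 0.8612.
Maximizing c = f(k) − (n+g+δ)·k gives f'(k) = n+g+δ, i.e. 0.24·k^(0.24−1) = 0.149, so k_gold = (0.24/0.149)^(1/0.76) ≈ 1.8724.
y_gold = 1.8724^0.24 ≈ 1.1625, c_gold = y_gold − 0.149·k_gold ≈ 0.8835.
Gain: Δc = 0.8835 − 0.8612 ≈ 0.0222.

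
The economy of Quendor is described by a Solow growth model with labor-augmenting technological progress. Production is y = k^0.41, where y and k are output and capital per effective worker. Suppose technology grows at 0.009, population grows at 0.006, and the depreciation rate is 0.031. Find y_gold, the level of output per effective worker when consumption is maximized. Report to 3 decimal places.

n + g + δ = 0.006 + 0.009 + 0.031 = 0.046.
Setting f'(k) = n+g+δ gives 0.41·k^(0.41−1) = 0.046, hence k_gold = (0.41/0.046)^(1/0.59) ≈ 40.7581.
Output: y_gold = k_gold^0.41 = 40.7581^0.41 ≈ 4.5729.

y_gold ≈ 4.573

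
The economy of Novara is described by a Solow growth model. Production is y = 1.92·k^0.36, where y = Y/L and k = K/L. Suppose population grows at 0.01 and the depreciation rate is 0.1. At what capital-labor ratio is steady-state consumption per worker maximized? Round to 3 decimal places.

k_gold ≈ 17.669

The effective depreciation rate is n + δ = 0.01 + 0.1 = 0.11.
At the golden rule the marginal product of capital equals n+δ: 0.36·1.92·k^(0.36−1) = 0.11. Solving, k_gold = (0.36·1.92/0.11)^(1/0.64) ≈ 17.6687.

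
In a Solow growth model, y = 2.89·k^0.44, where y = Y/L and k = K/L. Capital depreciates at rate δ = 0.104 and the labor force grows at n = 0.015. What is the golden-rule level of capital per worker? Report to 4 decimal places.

Break-even investment rate: n + δ = 0.015 + 0.104 = 0.119.
Golden rule sets MPK = n+δ: 0.44·2.89·k^(0.44−1) = 0.119, so k_gold = (0.44·2.89/0.119)^(1/0.56) ≈ 68.7305.

k_gold ≈ 68.7305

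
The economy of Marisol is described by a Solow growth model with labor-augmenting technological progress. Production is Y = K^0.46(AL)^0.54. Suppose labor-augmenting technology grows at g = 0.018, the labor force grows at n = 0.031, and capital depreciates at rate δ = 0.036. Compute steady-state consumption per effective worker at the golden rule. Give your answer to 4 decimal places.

n + g + δ = 0.031 + 0.018 + 0.036 = 0.085.
Golden rule sets MPK = n+g+δ: 0.46·k^(0.46−1) = 0.085, so k_gold = (0.46/0.085)^(1/0.54) ≈ 22.8053.
y_gold = 22.8053^0.46 ≈ 4.2140.
c_gold = y_gold − (n+g+δ)·k_gold = 4.2140 − 0.085·22.8053 ≈ 2.2756.

c_gold ≈ 2.2756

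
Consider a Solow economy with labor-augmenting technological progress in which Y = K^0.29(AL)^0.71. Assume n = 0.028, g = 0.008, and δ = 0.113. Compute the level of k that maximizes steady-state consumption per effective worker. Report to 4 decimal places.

Capital per effective worker breaks even when investment replaces (n + g + δ)·k; here n + g + δ = 0.149.
Setting f'(k) = n+g+δ gives 0.29·k^(0.29−1) = 0.149, hence k_gold = (0.29/0.149)^(1/0.71) ≈ 2.5547.

k_gold ≈ 2.5547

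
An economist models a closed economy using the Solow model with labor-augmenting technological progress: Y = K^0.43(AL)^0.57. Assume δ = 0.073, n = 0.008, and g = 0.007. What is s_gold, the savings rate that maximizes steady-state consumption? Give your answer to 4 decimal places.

s_gold = 0.4300

Break-even investment rate: n + g + δ = 0.008 + 0.007 + 0.073 = 0.088.
At the golden rule MPK = n+g+δ, and in any Cobb-Douglas steady state s = (n+g+δ)·k/y = MPK·k/y = capital's share 0.43.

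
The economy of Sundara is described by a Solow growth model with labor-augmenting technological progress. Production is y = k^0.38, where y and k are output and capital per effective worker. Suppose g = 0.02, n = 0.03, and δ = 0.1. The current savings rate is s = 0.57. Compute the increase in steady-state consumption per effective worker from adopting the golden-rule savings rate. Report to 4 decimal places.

n + g + δ = 0.03 + 0.02 + 0.1 = 0.15.
Current steady state (s = 0.57): k* = (0.57/0.15)^(1/0.62) ≈ 8.6126, y* = 8.6126^0.38 ≈ 2.2665, c* = (1−0.57)·2.2665 ≈ 0.9746.
Maximizing c = f(k) − (n+g+δ)·k gives f'(k) = n+g+δ, i.e. 0.38·k^(0.38−1) = 0.15, so k_gold = (0.38/0.15)^(1/0.62) ≈ 4.4783.
y_gold = 4.4783^0.38 ≈ 1.7678, c_gold = y_gold − 0.15·k_gold ≈ 1.0960.
Gain: Δc = 1.0960 − 0.9746 ≈ 0.1214.

Δc ≈ 0.1214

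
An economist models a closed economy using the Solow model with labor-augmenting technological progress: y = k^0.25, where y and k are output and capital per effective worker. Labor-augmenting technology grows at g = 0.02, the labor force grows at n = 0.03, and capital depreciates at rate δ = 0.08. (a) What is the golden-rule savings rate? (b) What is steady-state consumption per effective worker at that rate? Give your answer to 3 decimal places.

(a) s_gold = 0.250; (b) c_gold ≈ 0.933

The effective depreciation rate is n + g + δ = 0.03 + 0.02 + 0.08 = 0.13.
For Cobb-Douglas, s_gold equals capital's share: s_gold = 0.25.
Golden rule sets MPK = n+g+δ: 0.25·k^(0.25−1) = 0.13, so k_gold = (0.25/0.13)^(1/0.75) ≈ 2.3915.
y_gold = 2.3915^0.25 ≈ 1.2436; c_gold = (1−0.25)·y_gold ≈ 0.9327.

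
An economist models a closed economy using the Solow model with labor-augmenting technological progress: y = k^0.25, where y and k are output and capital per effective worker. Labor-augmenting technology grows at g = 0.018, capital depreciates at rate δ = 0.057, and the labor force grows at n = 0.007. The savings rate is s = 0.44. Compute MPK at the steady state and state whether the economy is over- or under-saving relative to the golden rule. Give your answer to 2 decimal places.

over-saving; MPK ≈ 0.05

The effective depreciation rate is n + g + δ = 0.007 + 0.018 + 0.057 = 0.082.
Steady-state k*: s·k^0.25 = 0.082·k gives k* = (0.44/0.082)^(1/0.75) ≈ 9.3940.
MPK = 0.25·9.3940^(-0.75) ≈ 0.0466.
MPK < n+g+δ = 0.082, so the economy is dynamically inefficient (over-saving).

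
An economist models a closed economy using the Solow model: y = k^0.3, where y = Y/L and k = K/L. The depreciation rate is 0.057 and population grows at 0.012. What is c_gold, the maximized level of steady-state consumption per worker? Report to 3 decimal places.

c_gold ≈ 1.314

n + δ = 0.012 + 0.057 = 0.069.
Setting f'(k) = n+δ gives 0.3·k^(0.3−1) = 0.069, hence k_gold = (0.3/0.069)^(1/0.7) ≈ 8.1624.
y_gold = 8.1624^0.3 ≈ 1.8773.
c_gold = y_gold − (n+δ)·k_gold = 1.8773 − 0.069·8.1624 ≈ 1.3141.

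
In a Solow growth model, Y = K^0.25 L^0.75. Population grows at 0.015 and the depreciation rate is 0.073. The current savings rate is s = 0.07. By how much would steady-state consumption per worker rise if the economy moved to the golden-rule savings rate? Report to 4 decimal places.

Δc ≈ 0.2005

The effective depreciation rate is n + δ = 0.015 + 0.073 = 0.088.
Current steady state (s = 0.07): k* = (0.07/0.088)^(1/0.75) ≈ 0.7370, y* = 0.7370^0.25 ≈ 0.9266, c* = (1−0.07)·0.9266 ≈ 0.8617.
Setting f'(k) = n+δ gives 0.25·k^(0.25−1) = 0.088, hence k_gold = (0.25/0.088)^(1/0.75) ≈ 4.0236.
y_gold = 4.0236^0.25 ≈ 1.4163, c_gold = y_gold − 0.088·k_gold ≈ 1.0622.
Gain: Δc = 1.0622 − 0.8617 ≈ 0.2005.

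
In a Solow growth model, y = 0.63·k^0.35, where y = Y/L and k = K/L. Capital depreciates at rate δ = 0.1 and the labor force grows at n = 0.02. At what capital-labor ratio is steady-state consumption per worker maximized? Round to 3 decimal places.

k_gold ≈ 2.550

n + δ = 0.02 + 0.1 = 0.12.
Maximizing c = f(k) − (n+δ)·k gives f'(k) = n+δ, i.e. 0.35·0.63·k^(0.35−1) = 0.12, so k_gold = (0.35·0.63/0.12)^(1/0.65) ≈ 2.5498.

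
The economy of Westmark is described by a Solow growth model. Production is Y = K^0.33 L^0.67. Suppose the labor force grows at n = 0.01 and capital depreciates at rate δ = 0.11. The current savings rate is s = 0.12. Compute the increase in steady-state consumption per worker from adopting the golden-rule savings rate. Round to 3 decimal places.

Δc ≈ 0.223

Break-even investment rate: n + δ = 0.01 + 0.11 = 0.12.
Current steady state (s = 0.12): k* = (0.12/0.12)^(1/0.67) ≈ 1.0000, y* = 1.0000^0.33 ≈ 1.0000, c* = (1−0.12)·1.0000 ≈ 0.8800.
Maximizing c = f(k) − (n+δ)·k gives f'(k) = n+δ, i.e. 0.33·k^(0.33−1) = 0.12, so k_gold = (0.33/0.12)^(1/0.67) ≈ 4.5261.
y_gold = 4.5261^0.33 ≈ 1.6458, c_gold = y_gold − 0.12·k_gold ≈ 1.1027.
Gain: Δc = 1.1027 − 0.8800 ≈ 0.2227.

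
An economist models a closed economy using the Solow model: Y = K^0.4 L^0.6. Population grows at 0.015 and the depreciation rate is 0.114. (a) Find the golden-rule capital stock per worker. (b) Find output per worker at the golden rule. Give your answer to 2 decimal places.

The effective depreciation rate is n + δ = 0.015 + 0.114 = 0.129.
Golden rule sets MPK = n+δ: 0.4·k^(0.4−1) = 0.129, so k_gold = (0.4/0.129)^(1/0.6) ≈ 6.5935.
y_gold = 6.5935^0.4 ≈ 2.1264.

(a) k_gold ≈ 6.59; (b) y_gold ≈ 2.13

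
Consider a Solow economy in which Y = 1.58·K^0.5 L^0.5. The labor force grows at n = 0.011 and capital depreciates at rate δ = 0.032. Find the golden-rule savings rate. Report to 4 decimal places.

s_gold = 0.5000

Capital per worker breaks even when investment replaces (n + δ)·k; here n + δ = 0.043.
At the golden rule MPK = n+δ, and in any Cobb-Douglas steady state s = (n+δ)·k/y = MPK·k/y = capital's share 0.5.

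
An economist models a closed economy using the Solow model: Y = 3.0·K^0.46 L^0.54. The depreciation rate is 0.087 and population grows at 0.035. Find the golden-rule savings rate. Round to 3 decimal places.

n + δ = 0.035 + 0.087 = 0.122.
At the golden rule MPK = n+δ, and in any Cobb-Douglas steady state s = (n+δ)·k/y = MPK·k/y = capital's share 0.46.

s_gold = 0.460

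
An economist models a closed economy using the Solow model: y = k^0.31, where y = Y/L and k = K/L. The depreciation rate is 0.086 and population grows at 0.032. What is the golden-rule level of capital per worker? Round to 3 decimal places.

n + δ = 0.032 + 0.086 = 0.118.
Golden rule sets MPK = n+δ: 0.31·k^(0.31−1) = 0.118, so k_gold = (0.31/0.118)^(1/0.69) ≈ 4.0545.

k_gold ≈ 4.055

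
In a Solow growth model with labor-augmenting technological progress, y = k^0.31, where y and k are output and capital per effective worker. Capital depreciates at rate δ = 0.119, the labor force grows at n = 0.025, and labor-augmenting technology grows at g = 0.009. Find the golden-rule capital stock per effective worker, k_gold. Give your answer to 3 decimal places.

Capital per effective worker breaks even when investment replaces (n + g + δ)·k; here n + g + δ = 0.153.
At the golden rule the marginal product of capital equals n+g+δ: 0.31·k^(0.31−1) = 0.153. Solving, k_gold = (0.31/0.153)^(1/0.69) ≈ 2.7826.

k_gold ≈ 2.783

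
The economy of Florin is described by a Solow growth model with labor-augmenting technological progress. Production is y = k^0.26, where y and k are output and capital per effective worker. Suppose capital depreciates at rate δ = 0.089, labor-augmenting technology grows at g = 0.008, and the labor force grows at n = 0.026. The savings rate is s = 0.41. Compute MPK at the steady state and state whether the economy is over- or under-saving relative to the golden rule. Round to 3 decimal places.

n + g + δ = 0.026 + 0.008 + 0.089 = 0.123.
Steady-state k*: s·k^0.26 = 0.123·k gives k* = (0.41/0.123)^(1/0.74) ≈ 5.0885.
MPK = 0.26·5.0885^(-0.74) ≈ 0.0780.
MPK < n+g+δ = 0.123, so the economy is dynamically inefficient (over-saving).

over-saving; MPK ≈ 0.078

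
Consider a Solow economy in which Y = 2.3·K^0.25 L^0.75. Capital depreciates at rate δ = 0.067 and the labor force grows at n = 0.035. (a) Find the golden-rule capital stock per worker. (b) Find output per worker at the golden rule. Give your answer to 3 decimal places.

(a) k_gold ≈ 10.033; (b) y_gold ≈ 4.093

The effective depreciation rate is n + δ = 0.035 + 0.067 = 0.102.
Maximizing c = f(k) − (n+δ)·k gives f'(k) = n+δ, i.e. 0.25·2.3·k^(0.25−1) = 0.102, so k_gold = (0.25·2.3/0.102)^(1/0.75) ≈ 10.0328.
y_gold = 2.3·10.0328^0.25 ≈ 4.0934.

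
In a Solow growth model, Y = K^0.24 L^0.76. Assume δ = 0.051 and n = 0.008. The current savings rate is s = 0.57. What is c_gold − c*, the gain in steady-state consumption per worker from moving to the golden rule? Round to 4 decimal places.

Δc ≈ 0.3036

Break-even investment rate: n + δ = 0.008 + 0.051 = 0.059.
Current steady state (s = 0.57): k* = (0.57/0.059)^(1/0.76) ≈ 19.7735, y* = 19.7735^0.24 ≈ 2.0467, c* = (1−0.57)·2.0467 ≈ 0.8801.
Golden rule sets MPK = n+δ: 0.24·k^(0.24−1) = 0.059, so k_gold = (0.24/0.059)^(1/0.76) ≈ 6.3356.
y_gold = 6.3356^0.24 ≈ 1.5575, c_gold = y_gold − 0.059·k_gold ≈ 1.1837.
Gain: Δc = 1.1837 − 0.8801 ≈ 0.3036.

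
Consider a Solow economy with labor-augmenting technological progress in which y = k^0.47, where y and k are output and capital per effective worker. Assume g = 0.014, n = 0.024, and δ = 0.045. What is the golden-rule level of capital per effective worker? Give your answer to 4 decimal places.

k_gold ≈ 26.3507

Break-even investment rate: n + g + δ = 0.024 + 0.014 + 0.045 = 0.083.
At the golden rule the marginal product of capital equals n+g+δ: 0.47·k^(0.47−1) = 0.083. Solving, k_gold = (0.47/0.083)^(1/0.53) ≈ 26.3507.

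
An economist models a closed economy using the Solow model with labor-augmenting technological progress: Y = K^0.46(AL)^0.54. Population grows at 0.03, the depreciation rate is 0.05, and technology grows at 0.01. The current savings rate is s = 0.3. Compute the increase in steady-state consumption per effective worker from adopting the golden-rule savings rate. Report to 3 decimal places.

Break-even investment rate: n + g + δ = 0.03 + 0.01 + 0.05 = 0.09.
Current steady state (s = 0.3): k* = (0.3/0.09)^(1/0.54) ≈ 9.2960, y* = 9.2960^0.46 ≈ 2.7888, c* = (1−0.3)·2.7888 ≈ 1.9522.
At the golden rule the marginal product of capital equals n+g+δ: 0.46·k^(0.46−1) = 0.09. Solving, k_gold = (0.46/0.09)^(1/0.54) ≈ 20.5147.
y_gold = 20.5147^0.46 ≈ 4.0137, c_gold = y_gold − 0.09·k_gold ≈ 2.1674.
Gain: Δc = 2.1674 − 1.9522 ≈ 0.2153.

Δc ≈ 0.215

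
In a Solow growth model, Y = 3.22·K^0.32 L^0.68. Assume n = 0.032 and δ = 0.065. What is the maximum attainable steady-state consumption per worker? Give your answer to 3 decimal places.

Break-even investment rate: n + δ = 0.032 + 0.065 = 0.097.
At the golden rule the marginal product of capital equals n+δ: 0.32·3.22·k^(0.32−1) = 0.097. Solving, k_gold = (0.32·3.22/0.097)^(1/0.68) ≈ 32.2974.
y_gold = 3.22·32.2974^0.32 ≈ 9.7902.
c_gold = y_gold − (n+δ)·k_gold = 9.7902 − 0.097·32.2974 ≈ 6.6573.

c_gold ≈ 6.657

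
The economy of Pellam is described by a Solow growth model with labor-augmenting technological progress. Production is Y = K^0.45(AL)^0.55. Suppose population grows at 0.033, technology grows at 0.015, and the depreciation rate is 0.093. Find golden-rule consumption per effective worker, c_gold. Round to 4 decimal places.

Break-even investment rate: n + g + δ = 0.033 + 0.015 + 0.093 = 0.141.
Golden rule sets MPK = n+g+δ: 0.45·k^(0.45−1) = 0.141, so k_gold = (0.45/0.141)^(1/0.55) ≈ 8.2481.
y_gold = 8.2481^0.45 ≈ 2.5844.
c_gold = y_gold − (n+g+δ)·k_gold = 2.5844 − 0.141·8.2481 ≈ 1.4214.

c_gold ≈ 1.4214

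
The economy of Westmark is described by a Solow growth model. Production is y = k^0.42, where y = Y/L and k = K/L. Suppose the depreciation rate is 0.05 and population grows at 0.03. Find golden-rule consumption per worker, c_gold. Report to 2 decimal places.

c_gold ≈ 1.93

The effective depreciation rate is n + δ = 0.03 + 0.05 = 0.08.
At the golden rule the marginal product of capital equals n+δ: 0.42·k^(0.42−1) = 0.08. Solving, k_gold = (0.42/0.08)^(1/0.58) ≈ 17.4443.
y_gold = 17.4443^0.42 ≈ 3.3227.
c_gold = y_gold − (n+δ)·k_gold = 3.3227 − 0.08·17.4443 ≈ 1.9272.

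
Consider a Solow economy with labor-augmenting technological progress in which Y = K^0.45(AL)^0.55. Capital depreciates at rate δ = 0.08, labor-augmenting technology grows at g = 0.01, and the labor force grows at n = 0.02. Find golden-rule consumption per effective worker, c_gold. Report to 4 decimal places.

Capital per effective worker breaks even when investment replaces (n + g + δ)·k; here n + g + δ = 0.11.
Setting f'(k) = n+g+δ gives 0.45·k^(0.45−1) = 0.11, hence k_gold = (0.45/0.11)^(1/0.55) ≈ 12.9539.
y_gold = 12.9539^0.45 ≈ 3.1665.
c_gold = y_gold − (n+g+δ)·k_gold = 3.1665 − 0.11·12.9539 ≈ 1.7416.

c_gold ≈ 1.7416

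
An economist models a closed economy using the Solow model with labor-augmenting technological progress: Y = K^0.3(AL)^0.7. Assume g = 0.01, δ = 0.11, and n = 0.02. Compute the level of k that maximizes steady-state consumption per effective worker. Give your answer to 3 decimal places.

Break-even investment rate: n + g + δ = 0.02 + 0.01 + 0.11 = 0.14.
Maximizing c = f(k) − (n+g+δ)·k gives f'(k) = n+g+δ, i.e. 0.3·k^(0.3−1) = 0.14, so k_gold = (0.3/0.14)^(1/0.7) ≈ 2.9706.

k_gold ≈ 2.971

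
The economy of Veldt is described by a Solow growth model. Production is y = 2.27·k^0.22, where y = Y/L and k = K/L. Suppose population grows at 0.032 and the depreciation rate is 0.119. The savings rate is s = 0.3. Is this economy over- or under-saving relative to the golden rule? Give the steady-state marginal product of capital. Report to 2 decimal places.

over-saving; MPK ≈ 0.11

Break-even investment rate: n + δ = 0.032 + 0.119 = 0.151.
Steady-state k*: s·A·k^0.22 = 0.151·k gives k* = (0.3·2.27/0.151)^(1/0.78) ≈ 6.8973.
MPK = 0.22·2.27·6.8973^(-0.78) ≈ 0.1107.
MPK < n+δ = 0.151, so the economy is dynamically inefficient (over-saving).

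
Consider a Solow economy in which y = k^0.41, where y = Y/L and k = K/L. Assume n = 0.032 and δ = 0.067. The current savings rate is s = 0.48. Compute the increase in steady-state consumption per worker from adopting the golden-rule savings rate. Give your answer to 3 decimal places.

Δc ≈ 0.026

Break-even investment rate: n + δ = 0.032 + 0.067 = 0.099.
Current steady state (s = 0.48): k* = (0.48/0.099)^(1/0.59) ≈ 14.5226, y* = 14.5226^0.41 ≈ 2.9953, c* = (1−0.48)·2.9953 ≈ 1.5575.
At the golden rule the marginal product of capital equals n+δ: 0.41·k^(0.41−1) = 0.099. Solving, k_gold = (0.41/0.099)^(1/0.59) ≈ 11.1177.
y_gold = 11.1177^0.41 ≈ 2.6845, c_gold = y_gold − 0.099·k_gold ≈ 1.5839.
Gain: Δc = 1.5839 − 1.5575 ≈ 0.0263.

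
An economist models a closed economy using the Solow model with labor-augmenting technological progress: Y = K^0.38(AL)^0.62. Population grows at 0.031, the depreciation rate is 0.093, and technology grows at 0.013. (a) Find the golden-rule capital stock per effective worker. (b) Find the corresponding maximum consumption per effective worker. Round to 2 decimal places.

n + g + δ = 0.031 + 0.013 + 0.093 = 0.137.
Maximizing c = f(k) − (n+g+δ)·k gives f'(k) = n+g+δ, i.e. 0.38·k^(0.38−1) = 0.137, so k_gold = (0.38/0.137)^(1/0.62) ≈ 5.1834.
y_gold = 5.1834^0.38 ≈ 1.8688; c_gold = y_gold − 0.137·k_gold ≈ 1.1586.

(a) k_gold ≈ 5.18; (b) c_gold ≈ 1.16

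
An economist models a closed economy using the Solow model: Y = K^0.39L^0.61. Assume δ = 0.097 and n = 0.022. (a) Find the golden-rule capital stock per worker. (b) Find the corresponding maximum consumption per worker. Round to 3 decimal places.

n + δ = 0.022 + 0.097 = 0.119.
Setting f'(k) = n+δ gives 0.39·k^(0.39−1) = 0.119, hence k_gold = (0.39/0.119)^(1/0.61) ≈ 7.0002.
y_gold = 7.0002^0.39 ≈ 2.1360; c_gold = y_gold − 0.119·k_gold ≈ 1.3029.

(a) k_gold ≈ 7.000; (b) c_gold ≈ 1.303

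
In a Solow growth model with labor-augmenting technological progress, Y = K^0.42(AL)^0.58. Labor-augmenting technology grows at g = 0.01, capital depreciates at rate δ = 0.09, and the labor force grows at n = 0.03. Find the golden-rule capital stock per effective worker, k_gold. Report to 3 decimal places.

n + g + δ = 0.03 + 0.01 + 0.09 = 0.13.
At the golden rule the marginal product of capital equals n+g+δ: 0.42·k^(0.42−1) = 0.13. Solving, k_gold = (0.42/0.13)^(1/0.58) ≈ 7.5529.

k_gold ≈ 7.553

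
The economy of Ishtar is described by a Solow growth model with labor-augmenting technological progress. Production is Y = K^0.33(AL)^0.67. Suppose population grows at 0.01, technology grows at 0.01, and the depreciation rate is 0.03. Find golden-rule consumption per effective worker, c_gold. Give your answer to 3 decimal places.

Break-even investment rate: n + g + δ = 0.01 + 0.01 + 0.03 = 0.05.
Golden rule sets MPK = n+g+δ: 0.33·k^(0.33−1) = 0.05, so k_gold = (0.33/0.05)^(1/0.67) ≈ 16.7186.
y_gold = 16.7186^0.33 ≈ 2.5331.
c_gold = y_gold − (n+g+δ)·k_gold = 2.5331 − 0.05·16.7186 ≈ 1.6972.

c_gold ≈ 1.697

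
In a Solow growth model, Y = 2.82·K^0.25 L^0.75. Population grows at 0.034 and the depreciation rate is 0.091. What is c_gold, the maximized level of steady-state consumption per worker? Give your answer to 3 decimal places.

Break-even investment rate: n + δ = 0.034 + 0.091 = 0.125.
Maximizing c = f(k) − (n+δ)·k gives f'(k) = n+δ, i.e. 0.25·2.82·k^(0.25−1) = 0.125, so k_gold = (0.25·2.82/0.125)^(1/0.75) ≈ 10.0393.
y_gold = 2.82·10.0393^0.25 ≈ 5.0197.
c_gold = y_gold − (n+δ)·k_gold = 5.0197 − 0.125·10.0393 ≈ 3.7648.

c_gold ≈ 3.765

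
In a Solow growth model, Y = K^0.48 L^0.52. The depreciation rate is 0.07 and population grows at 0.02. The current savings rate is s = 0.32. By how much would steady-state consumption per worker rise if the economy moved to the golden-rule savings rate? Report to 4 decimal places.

Break-even investment rate: n + δ = 0.02 + 0.07 = 0.09.
Current steady state (s = 0.32): k* = (0.32/0.09)^(1/0.52) ≈ 11.4667, y* = 11.4667^0.48 ≈ 3.2250, c* = (1−0.32)·3.2250 ≈ 2.1930.
Golden rule sets MPK = n+δ: 0.48·k^(0.48−1) = 0.09, so k_gold = (0.48/0.09)^(1/0.52) ≈ 25.0077.
y_gold = 25.0077^0.48 ≈ 4.6890, c_gold = y_gold − 0.09·k_gold ≈ 2.4383.
Gain: Δc = 2.4383 − 2.1930 ≈ 0.2453.

Δc ≈ 0.2453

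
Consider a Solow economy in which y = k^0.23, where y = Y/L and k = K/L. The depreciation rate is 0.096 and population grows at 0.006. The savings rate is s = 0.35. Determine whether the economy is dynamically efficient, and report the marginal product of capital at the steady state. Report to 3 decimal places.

Break-even investment rate: n + δ = 0.006 + 0.096 = 0.102.
Steady-state k*: s·k^0.23 = 0.102·k gives k* = (0.35/0.102)^(1/0.77) ≈ 4.9592.
MPK = 0.23·4.9592^(-0.77) ≈ 0.0670.
MPK < n+δ = 0.102, so the economy is dynamically inefficient (over-saving).

dynamically inefficient; MPK ≈ 0.067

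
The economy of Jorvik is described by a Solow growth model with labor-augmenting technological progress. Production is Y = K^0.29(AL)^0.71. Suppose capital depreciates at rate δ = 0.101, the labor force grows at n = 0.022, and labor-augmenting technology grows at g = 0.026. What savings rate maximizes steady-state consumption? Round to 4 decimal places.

n + g + δ = 0.022 + 0.026 + 0.101 = 0.149.
At the golden rule MPK = n+g+δ, and in any Cobb-Douglas steady state s = (n+g+δ)·k/y = MPK·k/y = capital's share 0.29.

s_gold = 0.2900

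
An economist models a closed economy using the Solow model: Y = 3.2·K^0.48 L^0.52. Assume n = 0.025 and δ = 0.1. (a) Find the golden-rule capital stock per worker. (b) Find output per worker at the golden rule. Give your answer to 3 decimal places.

(a) k_gold ≈ 124.496; (b) y_gold ≈ 32.421

The effective depreciation rate is n + δ = 0.025 + 0.1 = 0.125.
Maximizing c = f(k) − (n+δ)·k gives f'(k) = n+δ, i.e. 0.48·3.2·k^(0.48−1) = 0.125, so k_gold = (0.48·3.2/0.125)^(1/0.52) ≈ 124.4962.
y_gold = 3.2·124.4962^0.48 ≈ 32.4209.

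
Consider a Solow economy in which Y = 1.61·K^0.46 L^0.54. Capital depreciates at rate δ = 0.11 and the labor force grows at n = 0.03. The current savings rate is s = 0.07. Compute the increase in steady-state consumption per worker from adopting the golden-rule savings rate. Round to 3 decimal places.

Δc ≈ 2.349

Break-even investment rate: n + δ = 0.03 + 0.11 = 0.14.
Current steady state (s = 0.07): k* = (0.07·1.61/0.14)^(1/0.54) ≈ 0.6692, y* = 1.61·0.6692^0.46 ≈ 1.3384, c* = (1−0.07)·1.3384 ≈ 1.2447.
Maximizing c = f(k) − (n+δ)·k gives f'(k) = n+δ, i.e. 0.46·1.61·k^(0.46−1) = 0.14, so k_gold = (0.46·1.61/0.14)^(1/0.54) ≈ 21.8642.
y_gold = 1.61·21.8642^0.46 ≈ 6.6543, c_gold = y_gold − 0.14·k_gold ≈ 3.5933.
Gain: Δc = 3.5933 − 1.2447 ≈ 2.3486.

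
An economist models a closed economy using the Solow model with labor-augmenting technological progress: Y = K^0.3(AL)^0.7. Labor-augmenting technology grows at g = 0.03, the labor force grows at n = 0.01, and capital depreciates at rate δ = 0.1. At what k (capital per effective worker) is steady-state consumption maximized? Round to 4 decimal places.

Capital per effective worker breaks even when investment replaces (n + g + δ)·k; here n + g + δ = 0.14.
At the golden rule the marginal product of capital equals n+g+δ: 0.3·k^(0.3−1) = 0.14. Solving, k_gold = (0.3/0.14)^(1/0.7) ≈ 2.9706.

k_gold ≈ 2.9706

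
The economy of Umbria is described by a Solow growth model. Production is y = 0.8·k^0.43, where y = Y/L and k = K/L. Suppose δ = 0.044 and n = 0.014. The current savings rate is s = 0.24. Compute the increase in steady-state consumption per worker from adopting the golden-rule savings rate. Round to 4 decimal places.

Capital per worker breaks even when investment replaces (n + δ)·k; here n + δ = 0.058.
Current steady state (s = 0.24): k* = (0.24·0.8/0.058)^(1/0.57) ≈ 8.1669, y* = 0.8·8.1669^0.43 ≈ 1.9737, c* = (1−0.24)·1.9737 ≈ 1.5000.
Golden rule sets MPK = n+δ: 0.43·0.8·k^(0.43−1) = 0.058, so k_gold = (0.43·0.8/0.058)^(1/0.57) ≈ 22.7180.
y_gold = 0.8·22.7180^0.43 ≈ 3.0643, c_gold = y_gold − 0.058·k_gold ≈ 1.7466.
Gain: Δc = 1.7466 − 1.5000 ≈ 0.2466.

Δc ≈ 0.2466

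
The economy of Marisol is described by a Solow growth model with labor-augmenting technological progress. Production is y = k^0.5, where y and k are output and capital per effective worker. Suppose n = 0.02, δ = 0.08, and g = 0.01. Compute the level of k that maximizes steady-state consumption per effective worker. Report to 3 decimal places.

k_gold ≈ 20.661

Capital per effective worker breaks even when investment replaces (n + g + δ)·k; here n + g + δ = 0.11.
Maximizing c = f(k) − (n+g+δ)·k gives f'(k) = n+g+δ, i.e. 0.5·k^(0.5−1) = 0.11, so k_gold = (0.5/0.11)^(1/0.5) ≈ 20.6612.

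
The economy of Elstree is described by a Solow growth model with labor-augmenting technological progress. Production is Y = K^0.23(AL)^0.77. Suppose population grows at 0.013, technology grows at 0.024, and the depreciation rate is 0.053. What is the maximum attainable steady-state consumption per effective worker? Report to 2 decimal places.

n + g + δ = 0.013 + 0.024 + 0.053 = 0.09.
Maximizing c = f(k) − (n+g+δ)·k gives f'(k) = n+g+δ, i.e. 0.23·k^(0.23−1) = 0.09, so k_gold = (0.23/0.09)^(1/0.77) ≈ 3.3822.
y_gold = 3.3822^0.23 ≈ 1.3235.
c_gold = y_gold − (n+g+δ)·k_gold = 1.3235 − 0.09·3.3822 ≈ 1.0191.

c_gold ≈ 1.02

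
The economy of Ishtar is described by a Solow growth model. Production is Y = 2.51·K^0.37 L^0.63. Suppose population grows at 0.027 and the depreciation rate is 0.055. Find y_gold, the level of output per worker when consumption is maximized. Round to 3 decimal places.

y_gold ≈ 10.441

Break-even investment rate: n + δ = 0.027 + 0.055 = 0.082.
Golden rule sets MPK = n+δ: 0.37·2.51·k^(0.37−1) = 0.082, so k_gold = (0.37·2.51/0.082)^(1/0.63) ≈ 47.1101.
Output: y_gold = 2.51·k_gold^0.37 = 2.51·47.1101^0.37 ≈ 10.4406.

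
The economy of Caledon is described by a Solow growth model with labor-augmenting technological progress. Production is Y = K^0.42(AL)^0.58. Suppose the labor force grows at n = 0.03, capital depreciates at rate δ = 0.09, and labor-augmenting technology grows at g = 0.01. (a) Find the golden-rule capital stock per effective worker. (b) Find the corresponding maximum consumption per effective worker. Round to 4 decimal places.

(a) k_gold ≈ 7.5529; (b) c_gold ≈ 1.3559

Capital per effective worker breaks even when investment replaces (n + g + δ)·k; here n + g + δ = 0.13.
Maximizing c = f(k) − (n+g+δ)·k gives f'(k) = n+g+δ, i.e. 0.42·k^(0.42−1) = 0.13, so k_gold = (0.42/0.13)^(1/0.58) ≈ 7.5529.
y_gold = 7.5529^0.42 ≈ 2.3378; c_gold = y_gold − 0.13·k_gold ≈ 1.3559.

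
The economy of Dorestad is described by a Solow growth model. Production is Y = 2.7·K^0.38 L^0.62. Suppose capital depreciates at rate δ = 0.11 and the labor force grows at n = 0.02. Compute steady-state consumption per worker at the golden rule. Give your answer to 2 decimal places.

n + δ = 0.02 + 0.11 = 0.13.
Maximizing c = f(k) − (n+δ)·k gives f'(k) = n+δ, i.e. 0.38·2.7·k^(0.38−1) = 0.13, so k_gold = (0.38·2.7/0.13)^(1/0.62) ≈ 27.9965.
y_gold = 2.7·27.9965^0.38 ≈ 9.5777.
c_gold = y_gold − (n+δ)·k_gold = 9.5777 − 0.13·27.9965 ≈ 5.9382.

c_gold ≈ 5.94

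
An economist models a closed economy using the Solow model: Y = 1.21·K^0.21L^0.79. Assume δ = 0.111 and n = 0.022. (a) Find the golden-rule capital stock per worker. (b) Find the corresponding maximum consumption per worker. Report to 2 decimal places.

(a) k_gold ≈ 2.27; (b) c_gold ≈ 1.14

The effective depreciation rate is n + δ = 0.022 + 0.111 = 0.133.
Golden rule sets MPK = n+δ: 0.21·1.21·k^(0.21−1) = 0.133, so k_gold = (0.21·1.21/0.133)^(1/0.79) ≈ 2.2693.
y_gold = 1.21·2.2693^0.21 ≈ 1.4372; c_gold = y_gold − 0.133·k_gold ≈ 1.1354.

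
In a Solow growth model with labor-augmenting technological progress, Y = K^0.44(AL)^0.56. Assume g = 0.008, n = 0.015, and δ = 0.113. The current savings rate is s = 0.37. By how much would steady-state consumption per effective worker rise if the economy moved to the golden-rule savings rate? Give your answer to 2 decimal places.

Δc ≈ 0.03

The effective depreciation rate is n + g + δ = 0.015 + 0.008 + 0.113 = 0.136.
Current steady state (s = 0.37): k* = (0.37/0.136)^(1/0.56) ≈ 5.9729, y* = 5.9729^0.44 ≈ 2.1954, c* = (1−0.37)·2.1954 ≈ 1.3831.
Setting f'(k) = n+g+δ gives 0.44·k^(0.44−1) = 0.136, hence k_gold = (0.44/0.136)^(1/0.56) ≈ 8.1388.
y_gold = 8.1388^0.44 ≈ 2.5156, c_gold = y_gold − 0.136·k_gold ≈ 1.4088.
Gain: Δc = 1.4088 − 1.3831 ≈ 0.0256.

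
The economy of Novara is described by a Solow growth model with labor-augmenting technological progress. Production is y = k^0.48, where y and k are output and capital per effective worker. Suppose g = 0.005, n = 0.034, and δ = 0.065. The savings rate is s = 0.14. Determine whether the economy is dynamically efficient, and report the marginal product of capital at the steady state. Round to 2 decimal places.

Break-even investment rate: n + g + δ = 0.034 + 0.005 + 0.065 = 0.104.
Steady-state k*: s·k^0.48 = 0.104·k gives k* = (0.14/0.104)^(1/0.52) ≈ 1.7712.
MPK = 0.48·1.7712^(-0.52) ≈ 0.3566.
MPK > n+g+δ = 0.104, so the economy is dynamically efficient (under-saving).

dynamically efficient; MPK ≈ 0.36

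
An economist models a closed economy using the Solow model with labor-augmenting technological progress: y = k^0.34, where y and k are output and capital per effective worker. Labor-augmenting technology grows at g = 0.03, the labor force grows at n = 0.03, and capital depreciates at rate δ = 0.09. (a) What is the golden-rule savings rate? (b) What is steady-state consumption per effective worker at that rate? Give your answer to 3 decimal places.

n + g + δ = 0.03 + 0.03 + 0.09 = 0.15.
For Cobb-Douglas, s_gold equals capital's share: s_gold = 0.34.
At the golden rule the marginal product of capital equals n+g+δ: 0.34·k^(0.34−1) = 0.15. Solving, k_gold = (0.34/0.15)^(1/0.66) ≈ 3.4551.
y_gold = 3.4551^0.34 ≈ 1.5243; c_gold = (1−0.34)·y_gold ≈ 1.0061.

(a) s_gold = 0.340; (b) c_gold ≈ 1.006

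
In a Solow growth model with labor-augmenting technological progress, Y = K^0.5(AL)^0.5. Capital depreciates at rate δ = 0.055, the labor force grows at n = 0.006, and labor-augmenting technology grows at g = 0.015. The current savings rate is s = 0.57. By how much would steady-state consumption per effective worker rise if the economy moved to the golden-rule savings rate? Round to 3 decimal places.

Break-even investment rate: n + g + δ = 0.006 + 0.015 + 0.055 = 0.076.
Current steady state (s = 0.57): k* = (0.57/0.076)^(1/0.5) ≈ 56.2500, y* = 56.2500^0.5 ≈ 7.5000, c* = (1−0.57)·7.5000 ≈ 3.2250.
At the golden rule the marginal product of capital equals n+g+δ: 0.5·k^(0.5−1) = 0.076. Solving, k_gold = (0.5/0.076)^(1/0.5) ≈ 43.2825.
y_gold = 43.2825^0.5 ≈ 6.5789, c_gold = y_gold − 0.076·k_gold ≈ 3.2895.
Gain: Δc = 3.2895 − 3.2250 ≈ 0.0645.

Δc ≈ 0.064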